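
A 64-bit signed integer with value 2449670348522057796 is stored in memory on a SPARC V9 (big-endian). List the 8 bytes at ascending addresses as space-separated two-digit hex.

21 FE FA 33 FC 76 F0 44

2449670348522057796 in hexadecimal, padded to 64 bits, is 0x21FEFA33FC76F044.
Split into bytes (most-significant first): 21 FE FA 33 FC 76 F0 44.
In big-endian order the high byte comes first in memory.
So the memory order matches the most-significant-first order: 21 FE FA 33 FC 76 F0 44.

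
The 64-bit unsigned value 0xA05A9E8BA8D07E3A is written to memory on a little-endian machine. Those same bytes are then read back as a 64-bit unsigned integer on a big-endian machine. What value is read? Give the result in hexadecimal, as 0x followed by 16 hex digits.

Stored little-endian, the bytes at ascending addresses are 3A 7E D0 A8 8B 9E 5A A0.
Read back as big-endian, the last byte is least significant, giving 0x3A7ED0A88B9E5AA0.

0x3A7ED0A88B9E5AA0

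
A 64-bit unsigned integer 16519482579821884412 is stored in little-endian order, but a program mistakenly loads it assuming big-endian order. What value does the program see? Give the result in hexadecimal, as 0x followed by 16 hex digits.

16519482579821884412 in 64-bit hexadecimal is 0xE540FDE1E38973FC.
Stored little-endian, the bytes at ascending addresses are FC 73 89 E3 E1 FD 40 E5.
Read back as big-endian, the last byte is least significant, giving 0xFC7389E3E1FD40E5.

0xFC7389E3E1FD40E5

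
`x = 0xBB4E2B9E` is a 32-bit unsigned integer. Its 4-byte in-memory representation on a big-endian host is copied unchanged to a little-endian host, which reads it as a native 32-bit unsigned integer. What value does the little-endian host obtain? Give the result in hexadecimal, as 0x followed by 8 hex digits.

Stored big-endian, the bytes at ascending addresses are BB 4E 2B 9E.
Read back as little-endian, the first byte is least significant, giving 0x9E2B4EBB.

0x9E2B4EBB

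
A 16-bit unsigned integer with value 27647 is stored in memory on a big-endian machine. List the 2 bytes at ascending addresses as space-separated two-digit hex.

6B FF

27647 in hexadecimal, padded to 16 bits, is 0x6BFF.
Split into bytes (most-significant first): 6B FF.
Big-endian: lowest address holds the most-significant byte.
So the memory order matches the most-significant-first order: 6B FF.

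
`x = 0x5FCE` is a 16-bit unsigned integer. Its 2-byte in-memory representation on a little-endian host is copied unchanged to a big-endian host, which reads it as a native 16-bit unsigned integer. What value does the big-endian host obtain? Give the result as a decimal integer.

Stored little-endian, the bytes at ascending addresses are CE 5F.
Read back as big-endian, the last byte is least significant, giving 0xCE5F.
0xCE5F = 52831.

52831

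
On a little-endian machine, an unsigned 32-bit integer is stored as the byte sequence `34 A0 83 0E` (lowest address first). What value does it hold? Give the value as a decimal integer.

243507252

In little-endian order the low byte comes first in memory.
Reassemble most-significant byte first: 0E 83 A0 34 → 0x0E83A034.
0x0E83A034 = 243507252.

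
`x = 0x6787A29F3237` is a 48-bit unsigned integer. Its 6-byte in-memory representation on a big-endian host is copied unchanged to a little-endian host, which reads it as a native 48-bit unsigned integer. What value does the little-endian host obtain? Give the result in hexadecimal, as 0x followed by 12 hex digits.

0x37329FA28767

Stored big-endian, the bytes at ascending addresses are 67 87 A2 9F 32 37.
Read back as little-endian, the first byte is least significant, giving 0x37329FA28767.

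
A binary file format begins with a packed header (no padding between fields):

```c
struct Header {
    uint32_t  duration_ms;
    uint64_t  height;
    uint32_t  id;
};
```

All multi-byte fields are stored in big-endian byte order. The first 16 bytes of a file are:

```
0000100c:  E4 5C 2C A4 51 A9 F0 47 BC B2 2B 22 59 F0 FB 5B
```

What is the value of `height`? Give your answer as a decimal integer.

`height` follows `duration_ms` (4 bytes), so it starts at byte offset 4 and occupies 8 bytes.
Bytes at offsets 4..11: 51 A9 F0 47 BC B2 2B 22.
Big-endian stores the most-significant byte at the lowest address.
The bytes are already most-significant first: 0x51A9F047BCB22B22.
0x51A9F047BCB22B22 = 5884498579035400994.

5884498579035400994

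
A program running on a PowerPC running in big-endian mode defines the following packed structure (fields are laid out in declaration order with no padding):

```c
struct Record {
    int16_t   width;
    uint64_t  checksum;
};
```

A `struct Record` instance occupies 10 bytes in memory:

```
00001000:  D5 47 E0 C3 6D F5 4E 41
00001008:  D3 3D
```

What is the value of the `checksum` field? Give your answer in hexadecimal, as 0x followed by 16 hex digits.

0xE0C36DF54E41D33D

`checksum` follows `width` (2 bytes), so it starts at byte offset 2 and occupies 8 bytes.
Bytes at offsets 2..9: E0 C3 6D F5 4E 41 D3 3D.
Big-endian stores the most-significant byte at the lowest address.
The bytes are already most-significant first: 0xE0C36DF54E41D33D.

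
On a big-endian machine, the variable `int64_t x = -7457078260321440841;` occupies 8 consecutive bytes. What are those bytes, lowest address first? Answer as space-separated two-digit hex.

98 83 22 D4 DF 40 AB B7

Two's complement of -7457078260321440841 in 64 bits: 7457078260321440841 = 0x677CDD2B20BF5449; invert → 0x988322D4DF40ABB6; add 1 → 0x988322D4DF40ABB7.
Split into bytes (most-significant first): 98 83 22 D4 DF 40 AB B7.
Big-endian: lowest address holds the most-significant byte.
So the memory order matches the most-significant-first order: 98 83 22 D4 DF 40 AB B7.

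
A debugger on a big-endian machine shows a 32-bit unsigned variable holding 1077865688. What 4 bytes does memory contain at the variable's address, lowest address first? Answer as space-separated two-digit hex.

40 3E EC D8

1077865688 in hexadecimal, padded to 32 bits, is 0x403EECD8.
Split into bytes (most-significant first): 40 3E EC D8.
In big-endian order the high byte comes first in memory.
So the memory order matches the most-significant-first order: 40 3E EC D8.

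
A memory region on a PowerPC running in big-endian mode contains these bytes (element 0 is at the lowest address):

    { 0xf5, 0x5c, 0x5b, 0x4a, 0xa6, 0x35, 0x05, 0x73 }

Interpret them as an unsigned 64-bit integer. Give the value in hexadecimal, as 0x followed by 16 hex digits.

0xF55C5B4AA6350573

Big-endian stores the most-significant byte at the lowest address.
The bytes are already most-significant first: 0xF55C5B4AA6350573.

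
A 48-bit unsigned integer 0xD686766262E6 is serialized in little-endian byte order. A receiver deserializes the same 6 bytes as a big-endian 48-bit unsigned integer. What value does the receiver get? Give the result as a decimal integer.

253310233118422

Stored little-endian, the bytes at ascending addresses are E6 62 62 76 86 D6.
Read back as big-endian, the last byte is least significant, giving 0xE662627686D6.
0xE662627686D6 = 253310233118422.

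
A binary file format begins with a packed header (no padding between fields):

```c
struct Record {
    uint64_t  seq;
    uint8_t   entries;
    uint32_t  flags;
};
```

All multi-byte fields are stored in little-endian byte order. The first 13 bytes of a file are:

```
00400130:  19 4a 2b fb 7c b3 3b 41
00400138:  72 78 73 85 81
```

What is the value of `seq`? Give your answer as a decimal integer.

4700547985462479385

`seq` is the first field, at byte offset 0, occupying 8 bytes.
Bytes at offsets 0..7: 19 4A 2B FB 7C B3 3B 41.
In little-endian order the low byte comes first in memory.
Reassemble most-significant byte first: 41 3B B3 7C FB 2B 4A 19 → 0x413BB37CFB2B4A19.
0x413BB37CFB2B4A19 = 4700547985462479385.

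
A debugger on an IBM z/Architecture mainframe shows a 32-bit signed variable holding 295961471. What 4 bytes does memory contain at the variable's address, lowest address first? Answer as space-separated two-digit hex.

11 A4 03 7F

295961471 in hexadecimal, padded to 32 bits, is 0x11A4037F.
Split into bytes (most-significant first): 11 A4 03 7F.
Big-endian stores the most-significant byte at the lowest address.
So the memory order matches the most-significant-first order: 11 A4 03 7F.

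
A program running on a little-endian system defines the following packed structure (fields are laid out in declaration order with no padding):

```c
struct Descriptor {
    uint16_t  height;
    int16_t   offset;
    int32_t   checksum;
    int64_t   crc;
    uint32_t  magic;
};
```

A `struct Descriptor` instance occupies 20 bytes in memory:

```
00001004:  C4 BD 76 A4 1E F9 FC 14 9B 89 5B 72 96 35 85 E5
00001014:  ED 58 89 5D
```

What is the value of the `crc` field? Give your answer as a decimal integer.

`crc` follows `height` (2 B), `offset` (2 B), `checksum` (4 B), so it starts at offset 2 + 2 + 4 = 8 and occupies 8 bytes.
Bytes at offsets 8..15: 9B 89 5B 72 96 35 85 E5.
In little-endian order the low byte comes first in memory.
Reassemble most-significant byte first: E5 85 35 96 72 5B 89 9B → 0xE5853596725B899B.
Top bit is set, so as a signed 64-bit value this is 0xE5853596725B899B − 2^64 = -1908059946841568869.

-1908059946841568869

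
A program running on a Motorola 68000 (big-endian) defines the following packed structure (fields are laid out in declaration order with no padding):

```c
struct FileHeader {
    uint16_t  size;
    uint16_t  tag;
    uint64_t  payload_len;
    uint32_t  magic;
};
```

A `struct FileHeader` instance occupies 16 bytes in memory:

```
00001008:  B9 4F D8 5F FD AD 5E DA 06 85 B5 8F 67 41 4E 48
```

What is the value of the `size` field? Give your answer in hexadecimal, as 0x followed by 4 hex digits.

`size` is the first field, at byte offset 0, occupying 2 bytes.
Bytes at offsets 0..1: B9 4F.
Big-endian stores the most-significant byte at the lowest address.
The bytes are already most-significant first: 0xB94F.

0xB94F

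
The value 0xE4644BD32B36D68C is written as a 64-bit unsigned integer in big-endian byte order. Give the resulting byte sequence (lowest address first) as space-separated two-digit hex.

E4 64 4B D3 2B 36 D6 8C

Split into bytes (most-significant first): E4 64 4B D3 2B 36 D6 8C.
Big-endian stores the most-significant byte at the lowest address.
So the memory order matches the most-significant-first order: E4 64 4B D3 2B 36 D6 8C.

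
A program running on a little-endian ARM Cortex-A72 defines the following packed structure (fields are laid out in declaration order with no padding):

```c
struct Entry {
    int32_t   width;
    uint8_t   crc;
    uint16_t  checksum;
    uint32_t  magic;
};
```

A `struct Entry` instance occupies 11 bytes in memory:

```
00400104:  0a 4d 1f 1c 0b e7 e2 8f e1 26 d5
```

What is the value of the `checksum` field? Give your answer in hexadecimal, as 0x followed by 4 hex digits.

`checksum` follows `width` (4 B), `crc` (1 B), so it starts at offset 4 + 1 = 5 and occupies 2 bytes.
Bytes at offsets 5..6: E7 E2.
Little-endian stores the least-significant byte at the lowest address.
Reassemble most-significant byte first: E2 E7 → 0xE2E7.

0xE2E7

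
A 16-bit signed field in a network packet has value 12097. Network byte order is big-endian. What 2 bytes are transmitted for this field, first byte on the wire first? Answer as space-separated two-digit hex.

12097 in hexadecimal, padded to 16 bits, is 0x2F41.
Split into bytes (most-significant first): 2F 41.
Big-endian: lowest address holds the most-significant byte.
So the memory order matches the most-significant-first order: 2F 41.

2F 41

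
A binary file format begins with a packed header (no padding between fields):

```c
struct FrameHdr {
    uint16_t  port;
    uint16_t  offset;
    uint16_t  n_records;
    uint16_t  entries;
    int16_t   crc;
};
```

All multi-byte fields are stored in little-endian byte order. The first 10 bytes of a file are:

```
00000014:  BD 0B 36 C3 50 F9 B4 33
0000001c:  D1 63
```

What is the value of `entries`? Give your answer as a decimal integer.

13236

`entries` follows `port` (2 B), `offset` (2 B), `n_records` (2 B), so it starts at offset 2 + 2 + 2 = 6 and occupies 2 bytes.
Bytes at offsets 6..7: B4 33.
In little-endian order the low byte comes first in memory.
Reassemble most-significant byte first: 33 B4 → 0x33B4.
0x33B4 = 13236.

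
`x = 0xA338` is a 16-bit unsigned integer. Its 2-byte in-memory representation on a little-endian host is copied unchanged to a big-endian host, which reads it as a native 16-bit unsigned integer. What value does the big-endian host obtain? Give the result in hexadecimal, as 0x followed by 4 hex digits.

0x38A3

Stored little-endian, the bytes at ascending addresses are 38 A3.
Read back as big-endian, the last byte is least significant, giving 0x38A3.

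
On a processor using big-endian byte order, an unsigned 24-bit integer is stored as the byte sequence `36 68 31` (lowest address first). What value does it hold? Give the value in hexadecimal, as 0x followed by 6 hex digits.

Big-endian stores the most-significant byte at the lowest address.
The bytes are already most-significant first: 0x366831.

0x366831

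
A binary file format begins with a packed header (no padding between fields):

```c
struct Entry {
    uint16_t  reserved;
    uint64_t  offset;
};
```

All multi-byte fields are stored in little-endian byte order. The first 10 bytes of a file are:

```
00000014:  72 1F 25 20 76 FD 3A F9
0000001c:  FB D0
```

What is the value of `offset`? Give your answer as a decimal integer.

`offset` follows `reserved` (2 bytes), so it starts at byte offset 2 and occupies 8 bytes.
Bytes at offsets 2..9: 25 20 76 FD 3A F9 FB D0.
Little-endian: lowest address holds the least-significant byte.
Reassemble most-significant byte first: D0 FB F9 3A FD 76 20 25 → 0xD0FBF93AFD762025.
0xD0FBF93AFD762025 = 15058903810799181861.

15058903810799181861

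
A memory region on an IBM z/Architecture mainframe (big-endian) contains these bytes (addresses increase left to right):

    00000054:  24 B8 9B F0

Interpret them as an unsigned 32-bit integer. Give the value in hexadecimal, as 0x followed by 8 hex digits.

0x24B89BF0

Big-endian: lowest address holds the most-significant byte.
The bytes are already most-significant first: 0x24B89BF0.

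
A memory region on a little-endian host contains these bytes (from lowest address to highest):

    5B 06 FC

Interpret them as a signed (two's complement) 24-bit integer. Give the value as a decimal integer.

-260517

In little-endian order the low byte comes first in memory.
Reassemble most-significant byte first: FC 06 5B → 0xFC065B.
Top bit is set, so as a signed 24-bit value this is 0xFC065B − 2^24 = -260517.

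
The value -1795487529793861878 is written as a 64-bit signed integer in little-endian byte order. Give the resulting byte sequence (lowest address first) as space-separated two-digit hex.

Two's complement of -1795487529793861878 in 64 bits: 1795487529793861878 = 0x18EADA653C01B8F6; invert → 0xE715259AC3FE4709; add 1 → 0xE715259AC3FE470A.
Split into bytes (most-significant first): E7 15 25 9A C3 FE 47 0A.
Little-endian: lowest address holds the least-significant byte.
So at ascending addresses the bytes are 0A 47 FE C3 9A 25 15 E7.

0A 47 FE C3 9A 25 15 E7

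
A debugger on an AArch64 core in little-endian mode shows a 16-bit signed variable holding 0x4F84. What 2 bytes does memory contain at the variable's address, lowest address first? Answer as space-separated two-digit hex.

84 4F

Split into bytes (most-significant first): 4F 84.
In little-endian order the low byte comes first in memory.
So at ascending addresses the bytes are 84 4F.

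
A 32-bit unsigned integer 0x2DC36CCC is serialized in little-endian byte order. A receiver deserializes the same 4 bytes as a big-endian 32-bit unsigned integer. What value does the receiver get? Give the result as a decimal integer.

Stored little-endian, the bytes at ascending addresses are CC 6C C3 2D.
Read back as big-endian, the last byte is least significant, giving 0xCC6CC32D.
0xCC6CC32D = 3429679917.

3429679917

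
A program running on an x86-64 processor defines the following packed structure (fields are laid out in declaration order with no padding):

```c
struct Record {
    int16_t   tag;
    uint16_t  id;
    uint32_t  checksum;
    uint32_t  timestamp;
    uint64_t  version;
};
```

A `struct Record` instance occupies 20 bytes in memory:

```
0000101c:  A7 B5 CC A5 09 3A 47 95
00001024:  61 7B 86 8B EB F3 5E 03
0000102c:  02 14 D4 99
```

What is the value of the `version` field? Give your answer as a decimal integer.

`version` follows `tag` (2 B), `id` (2 B), `checksum` (4 B), `timestamp` (4 B), so it starts at offset 2 + 2 + 4 + 4 = 12 and occupies 8 bytes.
Bytes at offsets 12..19: EB F3 5E 03 02 14 D4 99.
In little-endian order the low byte comes first in memory.
Reassemble most-significant byte first: 99 D4 14 02 03 5E F3 EB → 0x99D41402035EF3EB.
0x99D41402035EF3EB = 11084506581744677867.

11084506581744677867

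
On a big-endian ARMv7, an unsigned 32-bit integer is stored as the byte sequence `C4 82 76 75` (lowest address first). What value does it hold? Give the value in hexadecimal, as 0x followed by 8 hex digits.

Big-endian stores the most-significant byte at the lowest address.
The bytes are already most-significant first: 0xC4827675.

0xC4827675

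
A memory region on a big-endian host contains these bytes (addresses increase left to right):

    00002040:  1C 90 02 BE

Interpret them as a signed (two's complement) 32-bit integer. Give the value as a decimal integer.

Big-endian stores the most-significant byte at the lowest address.
The bytes are already most-significant first: 0x1C9002BE.
0x1C9002BE = 479199934.

479199934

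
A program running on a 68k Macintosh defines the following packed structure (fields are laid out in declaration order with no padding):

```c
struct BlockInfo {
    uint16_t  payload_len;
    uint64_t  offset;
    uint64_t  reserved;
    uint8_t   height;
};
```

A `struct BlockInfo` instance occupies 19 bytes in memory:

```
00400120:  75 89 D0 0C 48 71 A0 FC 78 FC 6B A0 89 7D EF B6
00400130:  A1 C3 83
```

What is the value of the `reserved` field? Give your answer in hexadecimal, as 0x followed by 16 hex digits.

0x6BA0897DEFB6A1C3

`reserved` follows `payload_len` (2 B), `offset` (8 B), so it starts at offset 2 + 8 = 10 and occupies 8 bytes.
Bytes at offsets 10..17: 6B A0 89 7D EF B6 A1 C3.
In big-endian order the high byte comes first in memory.
The bytes are already most-significant first: 0x6BA0897DEFB6A1C3.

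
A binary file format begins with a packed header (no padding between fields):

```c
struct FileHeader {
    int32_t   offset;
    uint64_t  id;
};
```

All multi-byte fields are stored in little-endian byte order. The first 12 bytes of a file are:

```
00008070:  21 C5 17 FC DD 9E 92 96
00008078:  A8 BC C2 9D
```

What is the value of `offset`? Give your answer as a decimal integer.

-65551071

`offset` is the first field, at byte offset 0, occupying 4 bytes.
Bytes at offsets 0..3: 21 C5 17 FC.
Little-endian: lowest address holds the least-significant byte.
Reassemble most-significant byte first: FC 17 C5 21 → 0xFC17C521.
Top bit is set, so as a signed 32-bit value this is 0xFC17C521 − 2^32 = -65551071.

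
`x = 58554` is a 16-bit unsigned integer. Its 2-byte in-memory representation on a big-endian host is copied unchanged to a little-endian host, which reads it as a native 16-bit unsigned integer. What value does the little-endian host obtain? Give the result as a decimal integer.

47844

58554 in 16-bit hexadecimal is 0xE4BA.
Stored big-endian, the bytes at ascending addresses are E4 BA.
Read back as little-endian, the first byte is least significant, giving 0xBAE4.
0xBAE4 = 47844.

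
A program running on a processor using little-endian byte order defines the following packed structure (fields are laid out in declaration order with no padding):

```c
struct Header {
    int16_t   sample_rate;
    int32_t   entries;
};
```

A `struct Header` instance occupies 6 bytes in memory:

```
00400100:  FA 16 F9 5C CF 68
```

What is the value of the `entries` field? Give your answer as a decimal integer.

`entries` follows `sample_rate` (2 bytes), so it starts at byte offset 2 and occupies 4 bytes.
Bytes at offsets 2..5: F9 5C CF 68.
Little-endian: lowest address holds the least-significant byte.
Reassemble most-significant byte first: 68 CF 5C F9 → 0x68CF5CF9.
0x68CF5CF9 = 1758420217.

1758420217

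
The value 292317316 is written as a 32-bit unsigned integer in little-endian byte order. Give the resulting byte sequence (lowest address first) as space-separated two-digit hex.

292317316 in hexadecimal, padded to 32 bits, is 0x116C6884.
Split into bytes (most-significant first): 11 6C 68 84.
Little-endian stores the least-significant byte at the lowest address.
So at ascending addresses the bytes are 84 68 6C 11.

84 68 6C 11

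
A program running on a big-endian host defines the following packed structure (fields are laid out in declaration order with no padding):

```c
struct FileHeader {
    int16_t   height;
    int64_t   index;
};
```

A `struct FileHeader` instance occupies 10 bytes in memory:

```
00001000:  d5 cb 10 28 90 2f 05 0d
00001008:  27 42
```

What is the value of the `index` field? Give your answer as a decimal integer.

1164339035297883970

`index` follows `height` (2 bytes), so it starts at byte offset 2 and occupies 8 bytes.
Bytes at offsets 2..9: 10 28 90 2F 05 0D 27 42.
Big-endian: lowest address holds the most-significant byte.
The bytes are already most-significant first: 0x1028902F050D2742.
0x1028902F050D2742 = 1164339035297883970.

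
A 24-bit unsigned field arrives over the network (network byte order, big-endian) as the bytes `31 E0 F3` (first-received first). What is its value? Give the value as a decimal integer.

In big-endian order the high byte comes first in memory.
The bytes are already most-significant first: 0x31E0F3.
0x31E0F3 = 3268851.

3268851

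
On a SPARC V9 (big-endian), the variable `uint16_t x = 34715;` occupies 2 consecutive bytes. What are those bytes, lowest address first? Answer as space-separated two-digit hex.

34715 in hexadecimal, padded to 16 bits, is 0x879B.
Split into bytes (most-significant first): 87 9B.
Big-endian: lowest address holds the most-significant byte.
So the memory order matches the most-significant-first order: 87 9B.

87 9B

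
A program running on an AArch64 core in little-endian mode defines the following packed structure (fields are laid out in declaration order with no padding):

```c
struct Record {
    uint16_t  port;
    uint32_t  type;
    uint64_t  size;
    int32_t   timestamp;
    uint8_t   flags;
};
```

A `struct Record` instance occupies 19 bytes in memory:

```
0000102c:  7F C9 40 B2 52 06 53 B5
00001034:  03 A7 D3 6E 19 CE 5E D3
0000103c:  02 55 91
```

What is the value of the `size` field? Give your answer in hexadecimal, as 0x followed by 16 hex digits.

`size` follows `port` (2 B), `type` (4 B), so it starts at offset 2 + 4 = 6 and occupies 8 bytes.
Bytes at offsets 6..13: 53 B5 03 A7 D3 6E 19 CE.
Little-endian stores the least-significant byte at the lowest address.
Reassemble most-significant byte first: CE 19 6E D3 A7 03 B5 53 → 0xCE196ED3A703B553.

0xCE196ED3A703B553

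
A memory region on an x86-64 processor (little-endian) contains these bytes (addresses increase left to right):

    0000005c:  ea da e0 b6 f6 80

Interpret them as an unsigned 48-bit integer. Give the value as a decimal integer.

Little-endian stores the least-significant byte at the lowest address.
Reassemble most-significant byte first: 80 F6 B6 E0 DA EA → 0x80F6B6E0DAEA.
0x80F6B6E0DAEA = 141797118499562.

141797118499562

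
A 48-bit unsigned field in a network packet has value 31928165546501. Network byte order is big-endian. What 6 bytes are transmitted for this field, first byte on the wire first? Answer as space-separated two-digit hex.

31928165546501 in hexadecimal, padded to 48 bits, is 0x1D09DAF73A05.
Split into bytes (most-significant first): 1D 09 DA F7 3A 05.
Big-endian stores the most-significant byte at the lowest address.
So the memory order matches the most-significant-first order: 1D 09 DA F7 3A 05.

1D 09 DA F7 3A 05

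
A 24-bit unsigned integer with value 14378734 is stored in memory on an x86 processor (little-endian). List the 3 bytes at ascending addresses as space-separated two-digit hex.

EE 66 DB

14378734 in hexadecimal, padded to 24 bits, is 0xDB66EE.
Split into bytes (most-significant first): DB 66 EE.
Little-endian stores the least-significant byte at the lowest address.
So at ascending addresses the bytes are EE 66 DB.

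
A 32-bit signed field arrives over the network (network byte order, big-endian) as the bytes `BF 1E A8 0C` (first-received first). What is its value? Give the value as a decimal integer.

Big-endian: lowest address holds the most-significant byte.
The bytes are already most-significant first: 0xBF1EA80C.
Top bit is set, so as a signed 32-bit value this is 0xBF1EA80C − 2^32 = -1088509940.

-1088509940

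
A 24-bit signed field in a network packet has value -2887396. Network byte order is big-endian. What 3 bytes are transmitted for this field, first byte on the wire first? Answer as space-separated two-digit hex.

Two's complement of -2887396 in 24 bits: 2887396 = 0x2C0EE4; invert → 0xD3F11B; add 1 → 0xD3F11C.
Split into bytes (most-significant first): D3 F1 1C.
In big-endian order the high byte comes first in memory.
So the memory order matches the most-significant-first order: D3 F1 1C.

D3 F1 1C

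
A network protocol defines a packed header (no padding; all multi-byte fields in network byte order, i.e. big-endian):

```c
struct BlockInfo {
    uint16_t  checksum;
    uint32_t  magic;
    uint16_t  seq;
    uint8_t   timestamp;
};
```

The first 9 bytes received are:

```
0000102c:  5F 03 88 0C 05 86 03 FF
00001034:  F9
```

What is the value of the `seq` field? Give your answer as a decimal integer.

`seq` follows `checksum` (2 B), `magic` (4 B), so it starts at offset 2 + 4 = 6 and occupies 2 bytes.
Bytes at offsets 6..7: 03 FF.
In big-endian order the high byte comes first in memory.
The bytes are already most-significant first: 0x03FF.
0x03FF = 1023.

1023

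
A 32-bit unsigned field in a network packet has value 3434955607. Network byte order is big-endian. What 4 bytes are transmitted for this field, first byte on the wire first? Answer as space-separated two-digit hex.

CC BD 43 57

3434955607 in hexadecimal, padded to 32 bits, is 0xCCBD4357.
Split into bytes (most-significant first): CC BD 43 57.
In big-endian order the high byte comes first in memory.
So the memory order matches the most-significant-first order: CC BD 43 57.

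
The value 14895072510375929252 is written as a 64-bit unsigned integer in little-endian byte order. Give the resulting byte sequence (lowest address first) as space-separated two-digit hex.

A4 A5 A4 DC 87 ED B5 CE

14895072510375929252 in hexadecimal, padded to 64 bits, is 0xCEB5ED87DCA4A5A4.
Split into bytes (most-significant first): CE B5 ED 87 DC A4 A5 A4.
In little-endian order the low byte comes first in memory.
So at ascending addresses the bytes are A4 A5 A4 DC 87 ED B5 CE.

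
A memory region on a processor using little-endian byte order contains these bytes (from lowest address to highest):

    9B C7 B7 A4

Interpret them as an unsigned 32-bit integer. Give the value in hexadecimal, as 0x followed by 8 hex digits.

0xA4B7C79B

In little-endian order the low byte comes first in memory.
Reassemble most-significant byte first: A4 B7 C7 9B → 0xA4B7C79B.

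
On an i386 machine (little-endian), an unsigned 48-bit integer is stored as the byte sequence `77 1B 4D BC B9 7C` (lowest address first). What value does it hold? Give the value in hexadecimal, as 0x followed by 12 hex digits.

In little-endian order the low byte comes first in memory.
Reassemble most-significant byte first: 7C B9 BC 4D 1B 77 → 0x7CB9BC4D1B77.

0x7CB9BC4D1B77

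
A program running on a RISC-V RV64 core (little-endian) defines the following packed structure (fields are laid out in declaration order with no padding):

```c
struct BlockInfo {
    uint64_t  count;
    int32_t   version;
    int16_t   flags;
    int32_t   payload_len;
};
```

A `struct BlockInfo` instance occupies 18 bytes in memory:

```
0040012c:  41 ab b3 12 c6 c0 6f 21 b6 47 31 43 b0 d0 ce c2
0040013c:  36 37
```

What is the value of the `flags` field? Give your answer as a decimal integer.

`flags` follows `count` (8 B), `version` (4 B), so it starts at offset 8 + 4 = 12 and occupies 2 bytes.
Bytes at offsets 12..13: B0 D0.
Little-endian: lowest address holds the least-significant byte.
Reassemble most-significant byte first: D0 B0 → 0xD0B0.
Top bit is set, so as a signed 16-bit value this is 0xD0B0 − 2^16 = -12112.

-12112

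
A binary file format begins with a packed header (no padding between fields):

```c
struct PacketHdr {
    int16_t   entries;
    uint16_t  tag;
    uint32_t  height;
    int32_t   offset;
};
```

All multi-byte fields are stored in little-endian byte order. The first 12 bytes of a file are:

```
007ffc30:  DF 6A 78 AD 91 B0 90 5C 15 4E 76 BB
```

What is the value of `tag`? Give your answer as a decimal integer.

44408

`tag` follows `entries` (2 bytes), so it starts at byte offset 2 and occupies 2 bytes.
Bytes at offsets 2..3: 78 AD.
Little-endian stores the least-significant byte at the lowest address.
Reassemble most-significant byte first: AD 78 → 0xAD78.
0xAD78 = 44408.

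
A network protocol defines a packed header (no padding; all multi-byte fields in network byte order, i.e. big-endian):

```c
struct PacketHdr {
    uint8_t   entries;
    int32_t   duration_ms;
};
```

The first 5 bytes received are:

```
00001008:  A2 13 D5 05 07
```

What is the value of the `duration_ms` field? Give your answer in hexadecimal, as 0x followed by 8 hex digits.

`duration_ms` follows `entries` (1 byte), so it starts at byte offset 1 and occupies 4 bytes.
Bytes at offsets 1..4: 13 D5 05 07.
In big-endian order the high byte comes first in memory.
The bytes are already most-significant first: 0x13D50507.

0x13D50507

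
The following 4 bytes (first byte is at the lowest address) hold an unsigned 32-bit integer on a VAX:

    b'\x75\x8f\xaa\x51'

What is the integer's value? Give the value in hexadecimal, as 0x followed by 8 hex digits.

Little-endian: lowest address holds the least-significant byte.
Reassemble most-significant byte first: 51 AA 8F 75 → 0x51AA8F75.

0x51AA8F75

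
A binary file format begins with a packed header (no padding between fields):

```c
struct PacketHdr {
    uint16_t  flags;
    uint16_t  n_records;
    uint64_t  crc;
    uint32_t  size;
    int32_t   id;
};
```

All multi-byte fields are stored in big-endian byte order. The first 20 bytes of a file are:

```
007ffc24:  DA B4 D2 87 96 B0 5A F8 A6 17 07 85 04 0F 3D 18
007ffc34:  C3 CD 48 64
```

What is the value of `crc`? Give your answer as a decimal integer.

`crc` follows `flags` (2 B), `n_records` (2 B), so it starts at offset 2 + 2 = 4 and occupies 8 bytes.
Bytes at offsets 4..11: 96 B0 5A F8 A6 17 07 85.
Big-endian: lowest address holds the most-significant byte.
The bytes are already most-significant first: 0x96B05AF8A6170785.
0x96B05AF8A6170785 = 10858278725575182213.

10858278725575182213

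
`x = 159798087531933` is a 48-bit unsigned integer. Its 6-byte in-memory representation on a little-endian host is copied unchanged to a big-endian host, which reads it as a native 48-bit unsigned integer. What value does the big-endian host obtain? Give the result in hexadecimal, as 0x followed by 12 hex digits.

159798087531933 in 48-bit hexadecimal is 0x9155E43E3D9D.
Stored little-endian, the bytes at ascending addresses are 9D 3D 3E E4 55 91.
Read back as big-endian, the last byte is least significant, giving 0x9D3D3EE45591.

0x9D3D3EE45591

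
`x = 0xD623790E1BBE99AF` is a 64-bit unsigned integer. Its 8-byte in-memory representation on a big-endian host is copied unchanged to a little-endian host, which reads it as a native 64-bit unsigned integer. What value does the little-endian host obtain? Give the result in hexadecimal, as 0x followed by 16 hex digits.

Stored big-endian, the bytes at ascending addresses are D6 23 79 0E 1B BE 99 AF.
Read back as little-endian, the first byte is least significant, giving 0xAF99BE1B0E7923D6.

0xAF99BE1B0E7923D6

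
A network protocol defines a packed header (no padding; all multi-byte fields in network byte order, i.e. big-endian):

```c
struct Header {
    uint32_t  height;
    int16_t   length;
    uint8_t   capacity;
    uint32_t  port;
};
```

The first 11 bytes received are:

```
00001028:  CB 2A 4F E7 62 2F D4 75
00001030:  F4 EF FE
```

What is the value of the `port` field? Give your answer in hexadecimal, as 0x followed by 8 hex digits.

0x75F4EFFE

`port` follows `height` (4 B), `length` (2 B), `capacity` (1 B), so it starts at offset 4 + 2 + 1 = 7 and occupies 4 bytes.
Bytes at offsets 7..10: 75 F4 EF FE.
Big-endian stores the most-significant byte at the lowest address.
The bytes are already most-significant first: 0x75F4EFFE.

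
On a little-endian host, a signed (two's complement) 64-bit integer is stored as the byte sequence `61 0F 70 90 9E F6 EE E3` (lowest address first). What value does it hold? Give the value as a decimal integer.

In little-endian order the low byte comes first in memory.
Reassemble most-significant byte first: E3 EE F6 9E 90 70 0F 61 → 0xE3EEF69E90700F61.
Top bit is set, so as a signed 64-bit value this is 0xE3EEF69E90700F61 − 2^64 = -2022408021754245279.

-2022408021754245279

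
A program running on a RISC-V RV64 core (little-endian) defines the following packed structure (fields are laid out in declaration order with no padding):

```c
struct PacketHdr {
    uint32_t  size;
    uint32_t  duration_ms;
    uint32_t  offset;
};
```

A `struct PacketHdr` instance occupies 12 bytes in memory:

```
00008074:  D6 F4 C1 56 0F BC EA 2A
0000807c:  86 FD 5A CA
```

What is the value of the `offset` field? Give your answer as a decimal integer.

3394960774

`offset` follows `size` (4 B), `duration_ms` (4 B), so it starts at offset 4 + 4 = 8 and occupies 4 bytes.
Bytes at offsets 8..11: 86 FD 5A CA.
Little-endian stores the least-significant byte at the lowest address.
Reassemble most-significant byte first: CA 5A FD 86 → 0xCA5AFD86.
0xCA5AFD86 = 3394960774.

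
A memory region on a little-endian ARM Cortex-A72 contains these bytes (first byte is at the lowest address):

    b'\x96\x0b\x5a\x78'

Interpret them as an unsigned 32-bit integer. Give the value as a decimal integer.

Little-endian stores the least-significant byte at the lowest address.
Reassemble most-significant byte first: 78 5A 0B 96 → 0x785A0B96.
0x785A0B96 = 2019167126.

2019167126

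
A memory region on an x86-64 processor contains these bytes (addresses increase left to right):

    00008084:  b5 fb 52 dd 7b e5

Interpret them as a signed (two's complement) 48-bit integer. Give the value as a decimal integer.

Little-endian: lowest address holds the least-significant byte.
Reassemble most-significant byte first: E5 7B DD 52 FB B5 → 0xE57BDD52FBB5.
Top bit is set, so as a signed 48-bit value this is 0xE57BDD52FBB5 − 2^48 = -29154819769419.

-29154819769419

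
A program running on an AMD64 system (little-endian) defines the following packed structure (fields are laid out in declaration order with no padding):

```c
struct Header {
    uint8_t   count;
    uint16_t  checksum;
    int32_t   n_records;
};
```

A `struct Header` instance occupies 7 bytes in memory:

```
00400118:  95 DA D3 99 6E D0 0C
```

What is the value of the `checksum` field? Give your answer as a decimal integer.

54234

`checksum` follows `count` (1 byte), so it starts at byte offset 1 and occupies 2 bytes.
Bytes at offsets 1..2: DA D3.
Little-endian stores the least-significant byte at the lowest address.
Reassemble most-significant byte first: D3 DA → 0xD3DA.
0xD3DA = 54234.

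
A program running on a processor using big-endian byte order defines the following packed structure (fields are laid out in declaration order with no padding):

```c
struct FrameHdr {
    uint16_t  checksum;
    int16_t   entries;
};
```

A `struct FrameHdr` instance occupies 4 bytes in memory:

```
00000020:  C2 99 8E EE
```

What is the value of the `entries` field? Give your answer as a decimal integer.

-28946

`entries` follows `checksum` (2 bytes), so it starts at byte offset 2 and occupies 2 bytes.
Bytes at offsets 2..3: 8E EE.
Big-endian: lowest address holds the most-significant byte.
The bytes are already most-significant first: 0x8EEE.
Top bit is set, so as a signed 16-bit value this is 0x8EEE − 2^16 = -28946.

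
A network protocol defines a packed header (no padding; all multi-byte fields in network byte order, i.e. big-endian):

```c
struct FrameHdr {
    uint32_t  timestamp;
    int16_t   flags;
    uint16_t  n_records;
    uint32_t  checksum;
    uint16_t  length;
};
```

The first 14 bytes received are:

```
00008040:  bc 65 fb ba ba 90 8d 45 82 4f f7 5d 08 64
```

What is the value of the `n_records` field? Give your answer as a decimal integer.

36165

`n_records` follows `timestamp` (4 B), `flags` (2 B), so it starts at offset 4 + 2 = 6 and occupies 2 bytes.
Bytes at offsets 6..7: 8D 45.
Big-endian: lowest address holds the most-significant byte.
The bytes are already most-significant first: 0x8D45.
0x8D45 = 36165.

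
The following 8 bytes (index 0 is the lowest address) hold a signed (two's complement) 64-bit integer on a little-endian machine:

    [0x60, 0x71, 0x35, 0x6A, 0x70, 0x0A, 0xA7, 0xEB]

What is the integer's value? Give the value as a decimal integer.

-1466191675751304864

Little-endian stores the least-significant byte at the lowest address.
Reassemble most-significant byte first: EB A7 0A 70 6A 35 71 60 → 0xEBA70A706A357160.
Top bit is set, so as a signed 64-bit value this is 0xEBA70A706A357160 − 2^64 = -1466191675751304864.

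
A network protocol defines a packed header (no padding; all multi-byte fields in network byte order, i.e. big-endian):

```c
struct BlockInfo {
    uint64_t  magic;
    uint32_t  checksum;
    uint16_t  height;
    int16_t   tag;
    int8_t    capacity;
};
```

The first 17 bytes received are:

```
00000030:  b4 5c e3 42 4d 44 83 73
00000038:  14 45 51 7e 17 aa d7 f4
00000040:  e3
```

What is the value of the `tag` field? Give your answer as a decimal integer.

`tag` follows `magic` (8 B), `checksum` (4 B), `height` (2 B), so it starts at offset 8 + 4 + 2 = 14 and occupies 2 bytes.
Bytes at offsets 14..15: D7 F4.
In big-endian order the high byte comes first in memory.
The bytes are already most-significant first: 0xD7F4.
Top bit is set, so as a signed 16-bit value this is 0xD7F4 − 2^16 = -10252.

-10252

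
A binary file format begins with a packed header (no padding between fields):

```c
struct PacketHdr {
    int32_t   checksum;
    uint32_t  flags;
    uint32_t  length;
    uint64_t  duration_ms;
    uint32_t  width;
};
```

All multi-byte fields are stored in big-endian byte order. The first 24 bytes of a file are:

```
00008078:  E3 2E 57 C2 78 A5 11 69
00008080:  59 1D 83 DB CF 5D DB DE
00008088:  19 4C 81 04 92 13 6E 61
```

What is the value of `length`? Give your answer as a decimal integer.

`length` follows `checksum` (4 B), `flags` (4 B), so it starts at offset 4 + 4 = 8 and occupies 4 bytes.
Bytes at offsets 8..11: 59 1D 83 DB.
Big-endian stores the most-significant byte at the lowest address.
The bytes are already most-significant first: 0x591D83DB.
0x591D83DB = 1495106523.

1495106523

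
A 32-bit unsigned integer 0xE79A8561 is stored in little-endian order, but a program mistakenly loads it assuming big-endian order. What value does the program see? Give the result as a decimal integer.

Stored little-endian, the bytes at ascending addresses are 61 85 9A E7.
Read back as big-endian, the last byte is least significant, giving 0x61859AE7.
0x61859AE7 = 1636145895.

1636145895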